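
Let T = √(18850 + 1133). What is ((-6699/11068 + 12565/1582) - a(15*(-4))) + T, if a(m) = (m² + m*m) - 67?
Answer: -8911952429/1250684 + √19983 ≈ -6984.3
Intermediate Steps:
T = √19983 ≈ 141.36
a(m) = -67 + 2*m² (a(m) = (m² + m²) - 67 = 2*m² - 67 = -67 + 2*m²)
((-6699/11068 + 12565/1582) - a(15*(-4))) + T = ((-6699/11068 + 12565/1582) - (-67 + 2*(15*(-4))²)) + √19983 = ((-6699*1/11068 + 12565*(1/1582)) - (-67 + 2*(-60)²)) + √19983 = ((-6699/11068 + 1795/226) - (-67 + 2*3600)) + √19983 = (9176543/1250684 - (-67 + 7200)) + √19983 = (9176543/1250684 - 1*7133) + √19983 = (9176543/1250684 - 7133) + √19983 = -8911952429/1250684 + √19983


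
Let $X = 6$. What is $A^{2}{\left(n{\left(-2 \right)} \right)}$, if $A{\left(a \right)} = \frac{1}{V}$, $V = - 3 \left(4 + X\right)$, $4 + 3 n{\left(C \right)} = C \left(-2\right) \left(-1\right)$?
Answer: $\frac{1}{900} \approx 0.0011111$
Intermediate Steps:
$n{\left(C \right)} = - \frac{4}{3} + \frac{2 C}{3}$ ($n{\left(C \right)} = - \frac{4}{3} + \frac{C \left(-2\right) \left(-1\right)}{3} = - \frac{4}{3} + \frac{- 2 C \left(-1\right)}{3} = - \frac{4}{3} + \frac{2 C}{3}$)
$V = -30$ ($V = - 3 \left(4 + 6\right) = \left(-3\right) 10 = -30$)
$A{\left(a \right)} = - \frac{1}{30}$ ($A{\left(a \right)} = \frac{1}{-30} = - \frac{1}{30}$)
$A^{2}{\left(n{\left(-2 \right)} \right)} = \left(- \frac{1}{30}\right)^{2} = \frac{1}{900}$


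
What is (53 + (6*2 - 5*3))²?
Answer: 2500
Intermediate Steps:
(53 + (6*2 - 5*3))² = (53 + (12 - 15))² = (53 - 3)² = 50² = 2500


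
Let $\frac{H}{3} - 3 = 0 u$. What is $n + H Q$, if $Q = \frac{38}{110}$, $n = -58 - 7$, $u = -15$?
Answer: $- \frac{3404}{55} \approx -61.891$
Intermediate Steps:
$n = -65$
$H = 9$ ($H = 9 + 3 \cdot 0 \left(-15\right) = 9 + 3 \cdot 0 = 9 + 0 = 9$)
$Q = \frac{19}{55}$ ($Q = 38 \cdot \frac{1}{110} = \frac{19}{55} \approx 0.34545$)
$n + H Q = -65 + 9 \cdot \frac{19}{55} = -65 + \frac{171}{55} = - \frac{3404}{55}$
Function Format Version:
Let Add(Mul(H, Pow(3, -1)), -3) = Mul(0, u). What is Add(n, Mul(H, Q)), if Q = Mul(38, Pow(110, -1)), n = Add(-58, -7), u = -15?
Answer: Rational(-3404, 55) ≈ -61.891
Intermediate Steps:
n = -65
H = 9 (H = Add(9, Mul(3, Mul(0, -15))) = Add(9, Mul(3, 0)) = Add(9, 0) = 9)
Q = Rational(19, 55) (Q = Mul(38, Rational(1, 110)) = Rational(19, 55) ≈ 0.34545)
Add(n, Mul(H, Q)) = Add(-65, Mul(9, Rational(19, 55))) = Add(-65, Rational(171, 55)) = Rational(-3404, 55)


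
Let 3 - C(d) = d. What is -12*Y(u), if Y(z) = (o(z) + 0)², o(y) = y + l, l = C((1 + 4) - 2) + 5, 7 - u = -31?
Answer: -22188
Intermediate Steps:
u = 38 (u = 7 - 1*(-31) = 7 + 31 = 38)
C(d) = 3 - d
l = 5 (l = (3 - ((1 + 4) - 2)) + 5 = (3 - (5 - 2)) + 5 = (3 - 1*3) + 5 = (3 - 3) + 5 = 0 + 5 = 5)
o(y) = 5 + y (o(y) = y + 5 = 5 + y)
Y(z) = (5 + z)² (Y(z) = ((5 + z) + 0)² = (5 + z)²)
-12*Y(u) = -12*(5 + 38)² = -12*43² = -12*1849 = -22188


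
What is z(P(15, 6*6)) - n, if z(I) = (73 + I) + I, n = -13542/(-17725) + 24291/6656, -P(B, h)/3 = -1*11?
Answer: 15878192873/117977600 ≈ 134.59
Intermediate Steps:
P(B, h) = 33 (P(B, h) = -(-3)*11 = -3*(-11) = 33)
n = 520693527/117977600 (n = -13542*(-1/17725) + 24291*(1/6656) = 13542/17725 + 24291/6656 = 520693527/117977600 ≈ 4.4135)
z(I) = 73 + 2*I
z(P(15, 6*6)) - n = (73 + 2*33) - 1*520693527/117977600 = (73 + 66) - 520693527/117977600 = 139 - 520693527/117977600 = 15878192873/117977600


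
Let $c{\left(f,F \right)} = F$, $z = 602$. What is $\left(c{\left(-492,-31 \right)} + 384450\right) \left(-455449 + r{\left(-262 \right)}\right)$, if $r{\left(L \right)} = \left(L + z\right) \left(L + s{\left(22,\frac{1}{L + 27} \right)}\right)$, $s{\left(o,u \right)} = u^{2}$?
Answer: $- \frac{2312019932234803}{11045} \approx -2.0933 \cdot 10^{11}$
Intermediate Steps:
$r{\left(L \right)} = \left(602 + L\right) \left(L + \frac{1}{\left(27 + L\right)^{2}}\right)$ ($r{\left(L \right)} = \left(L + 602\right) \left(L + \left(\frac{1}{L + 27}\right)^{2}\right) = \left(602 + L\right) \left(L + \left(\frac{1}{27 + L}\right)^{2}\right) = \left(602 + L\right) \left(L + \frac{1}{\left(27 + L\right)^{2}}\right)$)
$\left(c{\left(-492,-31 \right)} + 384450\right) \left(-455449 + r{\left(-262 \right)}\right) = \left(-31 + 384450\right) \left(-455449 + \frac{602 - 262 - 262 \left(27 - 262\right)^{2} \left(602 - 262\right)}{\left(27 - 262\right)^{2}}\right) = 384419 \left(-455449 + \frac{602 - 262 - 262 \left(-235\right)^{2} \cdot 340}{55225}\right) = 384419 \left(-455449 + \frac{602 - 262 - 14468950 \cdot 340}{55225}\right) = 384419 \left(-455449 + \frac{602 - 262 - 4919443000}{55225}\right) = 384419 \left(-455449 + \frac{1}{55225} \left(-4919442660\right)\right) = 384419 \left(-455449 - \frac{983888532}{11045}\right) = 384419 \left(- \frac{6014322737}{11045}\right) = - \frac{2312019932234803}{11045}$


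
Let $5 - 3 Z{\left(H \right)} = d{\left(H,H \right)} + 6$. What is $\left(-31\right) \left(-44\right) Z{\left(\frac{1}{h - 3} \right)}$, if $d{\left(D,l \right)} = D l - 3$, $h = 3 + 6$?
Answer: $\frac{24211}{27} \approx 896.7$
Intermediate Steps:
$h = 9$
$d{\left(D,l \right)} = -3 + D l$
$Z{\left(H \right)} = \frac{2}{3} - \frac{H^{2}}{3}$ ($Z{\left(H \right)} = \frac{5}{3} - \frac{\left(-3 + H H\right) + 6}{3} = \frac{5}{3} - \frac{\left(-3 + H^{2}\right) + 6}{3} = \frac{5}{3} - \frac{3 + H^{2}}{3} = \frac{5}{3} - \left(1 + \frac{H^{2}}{3}\right) = \frac{2}{3} - \frac{H^{2}}{3}$)
$\left(-31\right) \left(-44\right) Z{\left(\frac{1}{h - 3} \right)} = \left(-31\right) \left(-44\right) \left(\frac{2}{3} - \frac{\left(\frac{1}{9 - 3}\right)^{2}}{3}\right) = 1364 \left(\frac{2}{3} - \frac{\left(\frac{1}{6}\right)^{2}}{3}\right) = 1364 \left(\frac{2}{3} - \frac{1}{3 \cdot 36}\right) = 1364 \left(\frac{2}{3} - \frac{1}{108}\right) = 1364 \cdot \frac{71}{108} = \frac{24211}{27}$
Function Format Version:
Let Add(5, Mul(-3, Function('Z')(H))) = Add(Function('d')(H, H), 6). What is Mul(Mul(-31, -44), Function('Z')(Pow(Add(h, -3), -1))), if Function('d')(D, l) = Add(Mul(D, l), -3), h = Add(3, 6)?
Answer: Rational(24211, 27) ≈ 896.70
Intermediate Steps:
h = 9
Function('d')(D, l) = Add(-3, Mul(D, l))
Function('Z')(H) = Add(Rational(2, 3), Mul(Rational(-1, 3), Pow(H, 2))) (Function('Z')(H) = Add(Rational(5, 3), Mul(Rational(-1, 3), Add(Add(-3, Mul(H, H)), 6))) = Add(Rational(5, 3), Mul(Rational(-1, 3), Add(Add(-3, Pow(H, 2)), 6))) = Add(Rational(5, 3), Mul(Rational(-1, 3), Add(3, Pow(H, 2)))) = Add(Rational(5, 3), Add(-1, Mul(Rational(-1, 3), Pow(H, 2)))) = Add(Rational(2, 3), Mul(Rational(-1, 3), Pow(H, 2))))
Mul(Mul(-31, -44), Function('Z')(Pow(Add(h, -3), -1))) = Mul(Mul(-31, -44), Add(Rational(2, 3), Mul(Rational(-1, 3), Pow(Pow(Add(9, -3), -1), 2)))) = Mul(1364, Add(Rational(2, 3), Mul(Rational(-1, 3), Pow(Pow(6, -1), 2)))) = Mul(1364, Add(Rational(2, 3), Mul(Rational(-1, 3), Pow(Rational(1, 6), 2)))) = Mul(1364, Add(Rational(2, 3), Mul(Rational(-1, 3), Rational(1, 36)))) = Mul(1364, Add(Rational(2, 3), Rational(-1, 108))) = Mul(1364, Rational(71, 108)) = Rational(24211, 27)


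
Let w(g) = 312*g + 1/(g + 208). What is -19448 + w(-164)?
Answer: -3107103/44 ≈ -70616.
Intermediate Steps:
w(g) = 1/(208 + g) + 312*g (w(g) = 312*g + 1/(208 + g) = 1/(208 + g) + 312*g)
-19448 + w(-164) = -19448 + (1 + 312*(-164)² + 64896*(-164))/(208 - 164) = -19448 + (1 + 312*26896 - 10642944)/44 = -19448 + (1 + 8391552 - 10642944)/44 = -19448 + (1/44)*(-2251391) = -19448 - 2251391/44 = -3107103/44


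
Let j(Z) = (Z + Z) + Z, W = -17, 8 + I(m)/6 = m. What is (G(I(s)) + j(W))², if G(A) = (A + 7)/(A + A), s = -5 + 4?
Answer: 29822521/11664 ≈ 2556.8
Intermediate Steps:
s = -1
I(m) = -48 + 6*m
G(A) = (7 + A)/(2*A) (G(A) = (7 + A)/((2*A)) = (7 + A)*(1/(2*A)) = (7 + A)/(2*A))
j(Z) = 3*Z (j(Z) = 2*Z + Z = 3*Z)
(G(I(s)) + j(W))² = ((7 + (-48 + 6*(-1)))/(2*(-48 + 6*(-1))) + 3*(-17))² = ((7 + (-48 - 6))/(2*(-48 - 6)) - 51)² = ((½)*(7 - 54)/(-54) - 51)² = ((½)*(-1/54)*(-47) - 51)² = (47/108 - 51)² = (-5461/108)² = 29822521/11664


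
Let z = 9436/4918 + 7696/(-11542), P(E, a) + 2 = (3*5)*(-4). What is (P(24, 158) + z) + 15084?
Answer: 213193299904/14190889 ≈ 15023.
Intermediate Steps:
P(E, a) = -62 (P(E, a) = -2 + (3*5)*(-4) = -2 + 15*(-4) = -2 - 60 = -62)
z = 17765346/14190889 (z = 9436*(1/4918) + 7696*(-1/11542) = 4718/2459 - 3848/5771 = 17765346/14190889 ≈ 1.2519)
(P(24, 158) + z) + 15084 = (-62 + 17765346/14190889) + 15084 = -862069772/14190889 + 15084 = 213193299904/14190889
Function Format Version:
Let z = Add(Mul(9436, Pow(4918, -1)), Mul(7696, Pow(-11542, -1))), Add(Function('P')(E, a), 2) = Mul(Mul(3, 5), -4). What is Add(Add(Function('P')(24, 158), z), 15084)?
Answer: Rational(213193299904, 14190889) ≈ 15023.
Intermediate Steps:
Function('P')(E, a) = -62 (Function('P')(E, a) = Add(-2, Mul(Mul(3, 5), -4)) = Add(-2, Mul(15, -4)) = Add(-2, -60) = -62)
z = Rational(17765346, 14190889) (z = Add(Mul(9436, Rational(1, 4918)), Mul(7696, Rational(-1, 11542))) = Add(Rational(4718, 2459), Rational(-3848, 5771)) = Rational(17765346, 14190889) ≈ 1.2519)
Add(Add(Function('P')(24, 158), z), 15084) = Add(Add(-62, Rational(17765346, 14190889)), 15084) = Add(Rational(-862069772, 14190889), 15084) = Rational(213193299904, 14190889)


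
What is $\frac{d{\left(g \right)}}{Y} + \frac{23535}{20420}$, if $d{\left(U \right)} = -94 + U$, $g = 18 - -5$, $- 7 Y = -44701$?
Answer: $\frac{208377859}{182558884} \approx 1.1414$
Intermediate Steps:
$Y = \frac{44701}{7}$ ($Y = \left(- \frac{1}{7}\right) \left(-44701\right) = \frac{44701}{7} \approx 6385.9$)
$g = 23$ ($g = 18 + 5 = 23$)
$\frac{d{\left(g \right)}}{Y} + \frac{23535}{20420} = \frac{-94 + 23}{\frac{44701}{7}} + \frac{23535}{20420} = \left(-71\right) \frac{7}{44701} + 23535 \cdot \frac{1}{20420} = - \frac{497}{44701} + \frac{4707}{4084} = \frac{208377859}{182558884}$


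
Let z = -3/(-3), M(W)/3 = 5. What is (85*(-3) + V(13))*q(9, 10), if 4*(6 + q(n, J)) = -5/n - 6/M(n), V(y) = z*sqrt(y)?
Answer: 19091/12 - 1123*sqrt(13)/180 ≈ 1568.4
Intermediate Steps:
M(W) = 15 (M(W) = 3*5 = 15)
z = 1 (z = -3*(-1/3) = 1)
V(y) = sqrt(y) (V(y) = 1*sqrt(y) = sqrt(y))
q(n, J) = -61/10 - 5/(4*n) (q(n, J) = -6 + (-5/n - 6/15)/4 = -6 + (-5/n - 6*1/15)/4 = -6 + (-5/n - 2/5)/4 = -6 + (-2/5 - 5/n)/4 = -6 + (-1/10 - 5/(4*n)) = -61/10 - 5/(4*n))
(85*(-3) + V(13))*q(9, 10) = (85*(-3) + sqrt(13))*((1/20)*(-25 - 122*9)/9) = (-255 + sqrt(13))*((1/20)*(1/9)*(-25 - 1098)) = (-255 + sqrt(13))*((1/20)*(1/9)*(-1123)) = (-255 + sqrt(13))*(-1123/180) = 19091/12 - 1123*sqrt(13)/180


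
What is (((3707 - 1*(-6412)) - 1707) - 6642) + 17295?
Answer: 19065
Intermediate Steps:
(((3707 - 1*(-6412)) - 1707) - 6642) + 17295 = (((3707 + 6412) - 1707) - 6642) + 17295 = ((10119 - 1707) - 6642) + 17295 = (8412 - 6642) + 17295 = 1770 + 17295 = 19065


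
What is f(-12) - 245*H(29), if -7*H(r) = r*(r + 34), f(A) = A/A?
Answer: 63946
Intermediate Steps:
f(A) = 1
H(r) = -r*(34 + r)/7 (H(r) = -r*(r + 34)/7 = -r*(34 + r)/7)
f(-12) - 245*H(29) = 1 - (-35)*29*(34 + 29) = 1 - (-35)*29*63 = 1 - 245*(-261) = 1 + 63945 = 63946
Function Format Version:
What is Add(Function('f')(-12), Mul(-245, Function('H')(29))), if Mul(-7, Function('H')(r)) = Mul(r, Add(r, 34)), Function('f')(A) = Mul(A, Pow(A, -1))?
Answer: 63946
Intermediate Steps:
Function('f')(A) = 1
Function('H')(r) = Mul(Rational(-1, 7), r, Add(34, r)) (Function('H')(r) = Mul(Rational(-1, 7), Mul(r, Add(r, 34))) = Mul(Rational(-1, 7), Mul(r, Add(34, r))) = Mul(Rational(-1, 7), r, Add(34, r)))
Add(Function('f')(-12), Mul(-245, Function('H')(29))) = Add(1, Mul(-245, Mul(Rational(-1, 7), 29, Add(34, 29)))) = Add(1, Mul(-245, Mul(Rational(-1, 7), 29, 63))) = Add(1, Mul(-245, -261)) = Add(1, 63945) = 63946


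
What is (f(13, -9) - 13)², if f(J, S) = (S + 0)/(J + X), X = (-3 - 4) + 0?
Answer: 841/4 ≈ 210.25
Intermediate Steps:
X = -7 (X = -7 + 0 = -7)
f(J, S) = S/(-7 + J) (f(J, S) = (S + 0)/(J - 7) = S/(-7 + J))
(f(13, -9) - 13)² = (-9/(-7 + 13) - 13)² = (-9/6 - 13)² = (-9*⅙ - 13)² = (-3/2 - 13)² = (-29/2)² = 841/4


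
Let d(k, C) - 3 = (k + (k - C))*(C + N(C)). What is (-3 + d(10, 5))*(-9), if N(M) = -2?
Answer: -405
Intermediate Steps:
d(k, C) = 3 + (-2 + C)*(-C + 2*k) (d(k, C) = 3 + (k + (k - C))*(C - 2) = 3 + (-C + 2*k)*(-2 + C) = 3 + (-2 + C)*(-C + 2*k))
(-3 + d(10, 5))*(-9) = (-3 + (3 - 1*5**2 - 4*10 + 2*5 + 2*5*10))*(-9) = (-3 + (3 - 1*25 - 40 + 10 + 100))*(-9) = (-3 + (3 - 25 - 40 + 10 + 100))*(-9) = (-3 + 48)*(-9) = 45*(-9) = -405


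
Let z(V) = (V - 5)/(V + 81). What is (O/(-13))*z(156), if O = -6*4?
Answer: 1208/1027 ≈ 1.1762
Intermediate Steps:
O = -24
z(V) = (-5 + V)/(81 + V)
(O/(-13))*z(156) = (-24/(-13))*((-5 + 156)/(81 + 156)) = (-24*(-1/13))*(151/237) = 24*((1/237)*151)/13 = (24/13)*(151/237) = 1208/1027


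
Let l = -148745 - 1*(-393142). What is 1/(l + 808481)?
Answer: 1/1052878 ≈ 9.4978e-7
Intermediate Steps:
l = 244397 (l = -148745 + 393142 = 244397)
1/(l + 808481) = 1/(244397 + 808481) = 1/1052878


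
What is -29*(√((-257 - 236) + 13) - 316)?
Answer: 9164 - 116*I*√30 ≈ 9164.0 - 635.36*I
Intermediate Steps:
-29*(√((-257 - 236) + 13) - 316) = -29*(√(-493 + 13) - 316) = -29*(√(-480) - 316) = -29*(4*I*√30 - 316) = -29*(-316 + 4*I*√30) = 9164 - 116*I*√30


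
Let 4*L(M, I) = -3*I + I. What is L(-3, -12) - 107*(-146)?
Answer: 15628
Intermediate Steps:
L(M, I) = -I/2 (L(M, I) = (-3*I + I)/4 = (-2*I)/4 = -I/2)
L(-3, -12) - 107*(-146) = -½*(-12) - 107*(-146) = 6 + 15622 = 15628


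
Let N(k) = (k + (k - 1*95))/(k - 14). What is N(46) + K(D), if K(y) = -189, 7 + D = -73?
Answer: -6051/32 ≈ -189.09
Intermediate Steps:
D = -80 (D = -7 - 73 = -80)
N(k) = (-95 + 2*k)/(-14 + k) (N(k) = (k + (k - 95))/(-14 + k) = (k + (-95 + k))/(-14 + k) = (-95 + 2*k)/(-14 + k))
N(46) + K(D) = (-95 + 2*46)/(-14 + 46) - 189 = (-95 + 92)/32 - 189 = (1/32)*(-3) - 189 = -3/32 - 189 = -6051/32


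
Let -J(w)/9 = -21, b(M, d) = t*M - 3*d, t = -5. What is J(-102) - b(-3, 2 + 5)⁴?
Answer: -1107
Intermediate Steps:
b(M, d) = -5*M - 3*d
J(w) = 189 (J(w) = -9*(-21) = 189)
J(-102) - b(-3, 2 + 5)⁴ = 189 - (-5*(-3) - 3*(2 + 5))⁴ = 189 - (15 - 3*7)⁴ = 189 - (15 - 21)⁴ = 189 - 1*(-6)⁴ = 189 - 1*1296 = 189 - 1296 = -1107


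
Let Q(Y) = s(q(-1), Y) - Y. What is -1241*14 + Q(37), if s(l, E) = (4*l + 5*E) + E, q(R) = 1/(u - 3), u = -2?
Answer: -85949/5 ≈ -17190.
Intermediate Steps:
q(R) = -1/5 (q(R) = 1/(-2 - 3) = 1/(-5) = -1/5)
s(l, E) = 4*l + 6*E
Q(Y) = -4/5 + 5*Y (Q(Y) = (4*(-1/5) + 6*Y) - Y = (-4/5 + 6*Y) - Y = -4/5 + 5*Y)
-1241*14 + Q(37) = -1241*14 + (-4/5 + 5*37) = -17374 + (-4/5 + 185) = -17374 + 921/5 = -85949/5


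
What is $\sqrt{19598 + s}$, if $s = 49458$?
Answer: $8 \sqrt{1079} \approx 262.79$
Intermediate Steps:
$\sqrt{19598 + s} = \sqrt{19598 + 49458} = \sqrt{69056} = 8 \sqrt{1079}$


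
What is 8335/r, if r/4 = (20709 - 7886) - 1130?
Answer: 8335/46772 ≈ 0.17821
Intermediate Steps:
r = 46772 (r = 4*((20709 - 7886) - 1130) = 4*(12823 - 1130) = 4*11693 = 46772)
8335/r = 8335/46772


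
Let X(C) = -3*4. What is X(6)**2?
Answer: 144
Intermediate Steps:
X(C) = -12
X(6)**2 = (-12)**2 = 144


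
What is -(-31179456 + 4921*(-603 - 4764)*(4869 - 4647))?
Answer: 5894423010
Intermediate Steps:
-(-31179456 + 4921*(-603 - 4764)*(4869 - 4647)) = -4921/(1/(-6336 + 222*(-5367))) = -4921/(1/(-6336 - 1191474)) = -4921/(1/(-1197810)) = -4921/(-1/1197810) = -4921*(-1197810) = 5894423010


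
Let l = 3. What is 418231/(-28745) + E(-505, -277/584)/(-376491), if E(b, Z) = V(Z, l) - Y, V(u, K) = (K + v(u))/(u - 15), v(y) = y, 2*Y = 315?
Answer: -2845853877031429/195601053610830 ≈ -14.549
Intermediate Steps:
Y = 315/2 (Y = (1/2)*315 = 315/2 ≈ 157.50)
V(u, K) = (K + u)/(-15 + u) (V(u, K) = (K + u)/(u - 15) = (K + u)/(-15 + u))
E(b, Z) = -315/2 + (3 + Z)/(-15 + Z) (E(b, Z) = (3 + Z)/(-15 + Z) - 1*315/2 = (3 + Z)/(-15 + Z) - 315/2 = -315/2 + (3 + Z)/(-15 + Z))
418231/(-28745) + E(-505, -277/584)/(-376491) = 418231/(-28745) + ((4731 - (-86701)/584)/(2*(-15 - 277/584)))/(-376491) = 418231*(-1/28745) + ((4731 - (-86701)/584)/(2*(-15 - 277*1/584)))*(-1/376491) = -418231/28745 + ((4731 - 313*(-277/584))/(2*(-15 - 277/584)))*(-1/376491) = -418231/28745 + ((4731 + 86701/584)/(2*(-9037/584)))*(-1/376491) = -418231/28745 + ((1/2)*(-584/9037)*(2849605/584))*(-1/376491) = -418231/28745 - 2849605/18074*(-1/376491) = -418231/28745 + 2849605/6804698334 = -2845853877031429/195601053610830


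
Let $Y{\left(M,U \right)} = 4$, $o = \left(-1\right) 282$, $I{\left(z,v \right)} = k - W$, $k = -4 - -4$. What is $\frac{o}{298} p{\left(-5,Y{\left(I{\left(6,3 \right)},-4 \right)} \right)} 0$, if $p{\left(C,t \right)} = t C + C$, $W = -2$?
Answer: $0$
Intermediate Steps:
$k = 0$ ($k = -4 + 4 = 0$)
$I{\left(z,v \right)} = 2$ ($I{\left(z,v \right)} = 0 - -2 = 0 + 2 = 2$)
$o = -282$
$p{\left(C,t \right)} = C + C t$ ($p{\left(C,t \right)} = C t + C = C + C t$)
$\frac{o}{298} p{\left(-5,Y{\left(I{\left(6,3 \right)},-4 \right)} \right)} 0 = - \frac{282}{298} - 5 \left(1 + 4\right) 0 = \left(-282\right) \frac{1}{298} \left(-5\right) 5 \cdot 0 = - \frac{141 \left(\left(-25\right) 0\right)}{149} = \left(- \frac{141}{149}\right) 0 = 0$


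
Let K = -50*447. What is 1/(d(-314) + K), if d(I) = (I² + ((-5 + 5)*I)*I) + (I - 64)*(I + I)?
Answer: 1/313630 ≈ 3.1885e-6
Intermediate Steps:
K = -22350
d(I) = I² + 2*I*(-64 + I) (d(I) = (I² + (0*I)*I) + (-64 + I)*(2*I) = (I² + 0*I) + 2*I*(-64 + I) = (I² + 0) + 2*I*(-64 + I) = I² + 2*I*(-64 + I))
1/(d(-314) + K) = 1/(-314*(-128 + 3*(-314)) - 22350) = 1/(-314*(-128 - 942) - 22350) = 1/(-314*(-1070) - 22350) = 1/(335980 - 22350) = 1/313630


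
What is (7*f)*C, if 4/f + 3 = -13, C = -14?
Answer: 49/2 ≈ 24.500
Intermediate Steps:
f = -1/4 (f = 4/(-3 - 13) = 4/(-16) = 4*(-1/16) = -1/4 ≈ -0.25000)
(7*f)*C = (7*(-1/4))*(-14) = -7/4*(-14) = 49/2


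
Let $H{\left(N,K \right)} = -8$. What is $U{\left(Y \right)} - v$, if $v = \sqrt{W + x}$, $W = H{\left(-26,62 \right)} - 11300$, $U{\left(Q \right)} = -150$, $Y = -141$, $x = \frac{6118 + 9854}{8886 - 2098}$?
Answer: $-150 - \frac{i \sqrt{32558104051}}{1697} \approx -150.0 - 106.33 i$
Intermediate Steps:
$x = \frac{3993}{1697}$ ($x = \frac{15972}{6788} = 15972 \cdot \frac{1}{6788} = \frac{3993}{1697} \approx 2.353$)
$W = -11308$ ($W = -8 - 11300 = -11308$)
$v = \frac{i \sqrt{32558104051}}{1697}$ ($v = \sqrt{-11308 + \frac{3993}{1697}} = \sqrt{- \frac{19185683}{1697}} = \frac{i \sqrt{32558104051}}{1697} \approx 106.33 i$)
$U{\left(Y \right)} - v = -150 - \frac{i \sqrt{32558104051}}{1697}$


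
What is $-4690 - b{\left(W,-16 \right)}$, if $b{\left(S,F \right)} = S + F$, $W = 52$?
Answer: $-4726$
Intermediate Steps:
$b{\left(S,F \right)} = F + S$
$-4690 - b{\left(W,-16 \right)} = -4690 - \left(-16 + 52\right) = -4690 - 36 = -4726$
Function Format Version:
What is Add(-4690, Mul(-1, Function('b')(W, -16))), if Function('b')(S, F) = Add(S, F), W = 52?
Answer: -4726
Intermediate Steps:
Function('b')(S, F) = Add(F, S)
Add(-4690, Mul(-1, Function('b')(W, -16))) = Add(-4690, Mul(-1, Add(-16, 52))) = Add(-4690, Mul(-1, 36)) = Add(-4690, -36) = -4726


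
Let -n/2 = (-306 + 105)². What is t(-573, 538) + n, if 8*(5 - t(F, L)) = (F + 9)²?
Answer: -120559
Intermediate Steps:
n = -80802 (n = -2*(-306 + 105)² = -2*(-201)² = -2*40401 = -80802)
t(F, L) = 5 - (9 + F)²/8 (t(F, L) = 5 - (F + 9)²/8 = 5 - (9 + F)²/8)
t(-573, 538) + n = (5 - (9 - 573)²/8) - 80802 = (5 - ⅛*(-564)²) - 80802 = (5 - ⅛*318096) - 80802 = (5 - 39762) - 80802 = -39757 - 80802 = -120559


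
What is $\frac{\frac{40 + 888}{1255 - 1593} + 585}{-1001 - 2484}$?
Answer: $- \frac{98401}{588965} \approx -0.16707$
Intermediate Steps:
$\frac{\frac{40 + 888}{1255 - 1593} + 585}{-1001 - 2484} = \frac{\frac{928}{-338} + 585}{-3485} = \left(928 \left(- \frac{1}{338}\right) + 585\right) \left(- \frac{1}{3485}\right) = \left(- \frac{464}{169} + 585\right) \left(- \frac{1}{3485}\right) = \frac{98401}{169} \left(- \frac{1}{3485}\right) = - \frac{98401}{588965}$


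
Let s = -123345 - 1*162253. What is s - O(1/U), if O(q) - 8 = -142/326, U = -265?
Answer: -46553707/163 ≈ -2.8561e+5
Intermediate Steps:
s = -285598 (s = -123345 - 162253 = -285598)
O(q) = 1233/163 (O(q) = 8 - 142/326 = 8 - 142*1/326 = 8 - 71/163 = 1233/163)
s - O(1/U) = -285598 - 1*1233/163 = -285598 - 1233/163 = -46553707/163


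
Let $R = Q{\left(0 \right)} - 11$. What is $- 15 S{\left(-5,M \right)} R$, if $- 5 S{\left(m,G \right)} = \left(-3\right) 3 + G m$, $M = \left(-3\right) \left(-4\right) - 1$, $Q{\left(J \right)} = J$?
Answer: $2112$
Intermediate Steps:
$M = 11$ ($M = 12 - 1 = 11$)
$S{\left(m,G \right)} = \frac{9}{5} - \frac{G m}{5}$ ($S{\left(m,G \right)} = - \frac{\left(-3\right) 3 + G m}{5} = - \frac{-9 + G m}{5} = \frac{9}{5} - \frac{G m}{5}$)
$R = -11$ ($R = 0 - 11 = -11$)
$- 15 S{\left(-5,M \right)} R = - 15 \left(\frac{9}{5} - \frac{11}{5} \left(-5\right)\right) \left(-11\right) = - 15 \left(\frac{9}{5} + 11\right) \left(-11\right) = \left(-15\right) \frac{64}{5} \left(-11\right) = \left(-192\right) \left(-11\right) = 2112$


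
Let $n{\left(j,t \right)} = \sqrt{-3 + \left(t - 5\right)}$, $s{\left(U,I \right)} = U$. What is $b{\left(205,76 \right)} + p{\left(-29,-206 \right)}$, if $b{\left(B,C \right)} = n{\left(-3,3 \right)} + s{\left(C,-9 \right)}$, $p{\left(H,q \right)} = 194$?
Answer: $270 + i \sqrt{5} \approx 270.0 + 2.2361 i$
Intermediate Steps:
$n{\left(j,t \right)} = \sqrt{-8 + t}$ ($n{\left(j,t \right)} = \sqrt{-3 + \left(-5 + t\right)} = \sqrt{-8 + t}$)
$b{\left(B,C \right)} = C + i \sqrt{5}$ ($b{\left(B,C \right)} = \sqrt{-8 + 3} + C = \sqrt{-5} + C = i \sqrt{5} + C = C + i \sqrt{5}$)
$b{\left(205,76 \right)} + p{\left(-29,-206 \right)} = \left(76 + i \sqrt{5}\right) + 194 = 270 + i \sqrt{5}$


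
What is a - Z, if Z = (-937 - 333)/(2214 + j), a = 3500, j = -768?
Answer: 2531135/723 ≈ 3500.9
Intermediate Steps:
Z = -635/723 (Z = (-937 - 333)/(2214 - 768) = -1270/1446 = -1270*1/1446 = -635/723 ≈ -0.87828)
a - Z = 3500 - 1*(-635/723) = 3500 + 635/723 = 2531135/723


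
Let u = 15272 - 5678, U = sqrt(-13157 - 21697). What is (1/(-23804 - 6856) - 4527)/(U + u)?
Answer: -73979238593/156842405300 + 138797821*I*sqrt(34854)/2823163295400 ≈ -0.47168 + 0.0091785*I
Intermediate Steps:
U = I*sqrt(34854) (U = sqrt(-34854) = I*sqrt(34854) ≈ 186.69*I)
u = 9594
(1/(-23804 - 6856) - 4527)/(U + u) = (1/(-23804 - 6856) - 4527)/(I*sqrt(34854) + 9594) = (1/(-30660) - 4527)/(9594 + I*sqrt(34854)) = (-1/30660 - 4527)/(9594 + I*sqrt(34854)) = -138797821/(30660*(9594 + I*sqrt(34854)))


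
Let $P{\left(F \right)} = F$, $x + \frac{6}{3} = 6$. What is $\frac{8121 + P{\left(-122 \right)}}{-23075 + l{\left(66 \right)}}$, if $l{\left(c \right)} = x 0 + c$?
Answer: $- \frac{421}{1211} \approx -0.34765$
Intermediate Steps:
$x = 4$ ($x = -2 + 6 = 4$)
$l{\left(c \right)} = c$ ($l{\left(c \right)} = 4 \cdot 0 + c = 0 + c = c$)
$\frac{8121 + P{\left(-122 \right)}}{-23075 + l{\left(66 \right)}} = \frac{8121 - 122}{-23075 + 66} = \frac{7999}{-23009} = 7999 \left(- \frac{1}{23009}\right) = - \frac{421}{1211}$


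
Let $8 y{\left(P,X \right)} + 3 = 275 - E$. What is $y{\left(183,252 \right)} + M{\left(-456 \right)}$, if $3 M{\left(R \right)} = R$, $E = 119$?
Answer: $- \frac{1063}{8} \approx -132.88$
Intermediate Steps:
$y{\left(P,X \right)} = \frac{153}{8}$ ($y{\left(P,X \right)} = - \frac{3}{8} + \frac{275 - 119}{8} = - \frac{3}{8} + \frac{1}{8} \cdot 156 = - \frac{3}{8} + \frac{39}{2} = \frac{153}{8}$)
$M{\left(R \right)} = \frac{R}{3}$
$y{\left(183,252 \right)} + M{\left(-456 \right)} = \frac{153}{8} + \frac{1}{3} \left(-456\right) = \frac{153}{8} - 152 = - \frac{1063}{8}$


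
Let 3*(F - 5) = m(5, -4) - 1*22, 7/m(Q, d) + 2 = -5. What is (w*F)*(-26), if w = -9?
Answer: -624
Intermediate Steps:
m(Q, d) = -1 (m(Q, d) = 7/(-2 - 5) = 7/(-7) = 7*(-⅐) = -1)
F = -8/3 (F = 5 + (-1 - 1*22)/3 = 5 + (-1 - 22)/3 = 5 + (⅓)*(-23) = 5 - 23/3 = -8/3 ≈ -2.6667)
(w*F)*(-26) = -9*(-8/3)*(-26) = 24*(-26) = -624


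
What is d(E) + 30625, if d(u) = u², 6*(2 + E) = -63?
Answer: 123125/4 ≈ 30781.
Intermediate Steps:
E = -25/2 (E = -2 + (⅙)*(-63) = -2 - 21/2 = -25/2 ≈ -12.500)
d(E) + 30625 = (-25/2)² + 30625 = 625/4 + 30625 = 123125/4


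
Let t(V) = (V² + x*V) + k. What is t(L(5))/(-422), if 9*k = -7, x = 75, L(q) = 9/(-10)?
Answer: 60721/379800 ≈ 0.15988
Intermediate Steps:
L(q) = -9/10 (L(q) = 9*(-⅒) = -9/10)
k = -7/9 (k = (⅑)*(-7) = -7/9 ≈ -0.77778)
t(V) = -7/9 + V² + 75*V (t(V) = (V² + 75*V) - 7/9 = -7/9 + V² + 75*V)
t(L(5))/(-422) = (-7/9 + (-9/10)² + 75*(-9/10))/(-422) = (-7/9 + 81/100 - 135/2)*(-1/422) = -60721/900*(-1/422) = 60721/379800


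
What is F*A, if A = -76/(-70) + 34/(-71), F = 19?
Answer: 28652/2485 ≈ 11.530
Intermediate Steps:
A = 1508/2485 (A = -76*(-1/70) + 34*(-1/71) = 38/35 - 34/71 = 1508/2485 ≈ 0.60684)
F*A = 19*(1508/2485) = 28652/2485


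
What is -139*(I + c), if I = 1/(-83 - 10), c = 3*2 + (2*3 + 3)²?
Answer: -1124510/93 ≈ -12092.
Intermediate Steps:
c = 87 (c = 6 + (6 + 3)² = 6 + 9² = 6 + 81 = 87)
I = -1/93 (I = 1/(-93) = -1/93 ≈ -0.010753)
-139*(I + c) = -139*(-1/93 + 87) = -139*8090/93 = -1124510/93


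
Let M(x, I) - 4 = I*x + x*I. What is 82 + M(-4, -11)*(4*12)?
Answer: 4498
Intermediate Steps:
M(x, I) = 4 + 2*I*x (M(x, I) = 4 + (I*x + x*I) = 4 + (I*x + I*x) = 4 + 2*I*x)
82 + M(-4, -11)*(4*12) = 82 + (4 + 2*(-11)*(-4))*(4*12) = 82 + (4 + 88)*48 = 82 + 92*48 = 82 + 4416 = 4498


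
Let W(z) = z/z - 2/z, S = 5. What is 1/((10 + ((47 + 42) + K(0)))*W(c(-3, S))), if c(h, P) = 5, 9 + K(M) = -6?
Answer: 5/252 ≈ 0.019841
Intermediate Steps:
K(M) = -15 (K(M) = -9 - 6 = -15)
W(z) = 1 - 2/z
1/((10 + ((47 + 42) + K(0)))*W(c(-3, S))) = 1/((10 + ((47 + 42) - 15))*((-2 + 5)/5)) = 1/((10 + (89 - 15))*((⅕)*3)) = 1/((10 + 74)*(⅗)) = 1/(84*(⅗)) = 1/(252/5) = 5/252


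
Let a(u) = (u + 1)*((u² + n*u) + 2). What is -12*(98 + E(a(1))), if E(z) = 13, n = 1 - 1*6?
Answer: -1332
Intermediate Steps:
n = -5 (n = 1 - 6 = -5)
a(u) = (1 + u)*(2 + u² - 5*u) (a(u) = (u + 1)*((u² - 5*u) + 2) = (1 + u)*(2 + u² - 5*u))
-12*(98 + E(a(1))) = -12*(98 + 13) = -12*111 = -1332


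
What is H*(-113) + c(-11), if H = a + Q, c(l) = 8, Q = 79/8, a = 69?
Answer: -71239/8 ≈ -8904.9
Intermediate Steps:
Q = 79/8 (Q = 79*(⅛) = 79/8 ≈ 9.8750)
H = 631/8 (H = 69 + 79/8 = 631/8 ≈ 78.875)
H*(-113) + c(-11) = (631/8)*(-113) + 8 = -71303/8 + 8 = -71239/8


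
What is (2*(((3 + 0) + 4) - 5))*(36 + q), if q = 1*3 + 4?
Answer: 172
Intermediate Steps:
q = 7 (q = 3 + 4 = 7)
(2*(((3 + 0) + 4) - 5))*(36 + q) = (2*(((3 + 0) + 4) - 5))*(36 + 7) = (2*((3 + 4) - 5))*43 = (2*(7 - 5))*43 = (2*2)*43 = 4*43 = 172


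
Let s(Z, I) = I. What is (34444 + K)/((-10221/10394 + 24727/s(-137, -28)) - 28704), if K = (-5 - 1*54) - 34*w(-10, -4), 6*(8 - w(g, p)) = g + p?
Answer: -14857329116/12916621731 ≈ -1.1502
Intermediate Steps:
w(g, p) = 8 - g/6 - p/6 (w(g, p) = 8 - (g + p)/6 = 8 + (-g/6 - p/6) = 8 - g/6 - p/6)
K = -1231/3 (K = (-5 - 1*54) - 34*(8 - ⅙*(-10) - ⅙*(-4)) = (-5 - 54) - 34*(8 + 5/3 + ⅔) = -59 - 34*31/3 = -59 - 1054/3 = -1231/3 ≈ -410.33)
(34444 + K)/((-10221/10394 + 24727/s(-137, -28)) - 28704) = (34444 - 1231/3)/((-10221/10394 + 24727/(-28)) - 28704) = 102101/(3*((-10221*1/10394 + 24727*(-1/28)) - 28704)) = 102101/(3*((-10221/10394 - 24727/28) - 28704)) = 102101/(3*(-128649313/145516 - 28704)) = 102101/(3*(-4305540577/145516)) = (102101/3)*(-145516/4305540577) = -14857329116/12916621731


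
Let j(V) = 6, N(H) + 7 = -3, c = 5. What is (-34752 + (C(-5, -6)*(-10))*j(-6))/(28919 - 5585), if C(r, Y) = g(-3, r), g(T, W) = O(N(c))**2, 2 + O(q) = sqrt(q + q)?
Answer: -5632/3889 + 80*I*sqrt(5)/3889 ≈ -1.4482 + 0.045998*I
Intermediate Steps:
N(H) = -10 (N(H) = -7 - 3 = -10)
O(q) = -2 + sqrt(2)*sqrt(q) (O(q) = -2 + sqrt(q + q) = -2 + sqrt(2*q) = -2 + sqrt(2)*sqrt(q))
g(T, W) = (-2 + 2*I*sqrt(5))**2 (g(T, W) = (-2 + sqrt(2)*sqrt(-10))**2 = (-2 + sqrt(2)*(I*sqrt(10)))**2 = (-2 + 2*I*sqrt(5))**2)
C(r, Y) = 4*(1 - I*sqrt(5))**2
(-34752 + (C(-5, -6)*(-10))*j(-6))/(28919 - 5585) = (-34752 + ((4*(1 - I*sqrt(5))**2)*(-10))*6)/(28919 - 5585) = (-34752 - 40*(1 - I*sqrt(5))**2*6)/23334 = (-34752 - 240*(1 - I*sqrt(5))**2)*(1/23334) = -5792/3889 - 40*(1 - I*sqrt(5))**2/3889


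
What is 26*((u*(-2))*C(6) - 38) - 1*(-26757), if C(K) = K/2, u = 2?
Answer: 25457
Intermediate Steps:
C(K) = K/2 (C(K) = K*(1/2) = K/2)
26*((u*(-2))*C(6) - 38) - 1*(-26757) = 26*((2*(-2))*((1/2)*6) - 38) - 1*(-26757) = 26*(-4*3 - 38) + 26757 = 26*(-12 - 38) + 26757 = 26*(-50) + 26757 = -1300 + 26757 = 25457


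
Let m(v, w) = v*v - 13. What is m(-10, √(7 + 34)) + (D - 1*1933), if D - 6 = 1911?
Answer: 71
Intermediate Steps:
D = 1917 (D = 6 + 1911 = 1917)
m(v, w) = -13 + v² (m(v, w) = v² - 13 = -13 + v²)
m(-10, √(7 + 34)) + (D - 1*1933) = (-13 + (-10)²) + (1917 - 1*1933) = (-13 + 100) + (1917 - 1933) = 87 - 16 = 71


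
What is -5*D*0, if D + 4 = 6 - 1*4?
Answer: 0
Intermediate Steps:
D = -2 (D = -4 + (6 - 1*4) = -4 + (6 - 4) = -4 + 2 = -2)
-5*D*0 = -5*(-2)*0 = 10*0 = 0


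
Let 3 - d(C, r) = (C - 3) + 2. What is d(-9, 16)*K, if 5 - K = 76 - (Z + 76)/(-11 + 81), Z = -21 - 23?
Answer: -32097/35 ≈ -917.06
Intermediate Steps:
Z = -44
d(C, r) = 4 - C (d(C, r) = 3 - ((C - 3) + 2) = 3 - ((-3 + C) + 2) = 3 - (-1 + C) = 3 + (1 - C) = 4 - C)
K = -2469/35 (K = 5 - (76 - (-44 + 76)/(-11 + 81)) = 5 - (76 - 32/70) = 5 - (76 - 1*16/35) = 5 - (76 - 16/35) = 5 - 1*2644/35 = 5 - 2644/35 = -2469/35 ≈ -70.543)
d(-9, 16)*K = (4 - 1*(-9))*(-2469/35) = (4 + 9)*(-2469/35) = 13*(-2469/35) = -32097/35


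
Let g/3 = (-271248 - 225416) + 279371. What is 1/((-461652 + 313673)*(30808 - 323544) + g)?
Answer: 1/43318128665 ≈ 2.3085e-11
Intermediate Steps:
g = -651879 (g = 3*((-271248 - 225416) + 279371) = 3*(-496664 + 279371) = 3*(-217293) = -651879)
1/((-461652 + 313673)*(30808 - 323544) + g) = 1/((-461652 + 313673)*(30808 - 323544) - 651879) = 1/(-147979*(-292736) - 651879) = 1/(43318780544 - 651879) = 1/43318128665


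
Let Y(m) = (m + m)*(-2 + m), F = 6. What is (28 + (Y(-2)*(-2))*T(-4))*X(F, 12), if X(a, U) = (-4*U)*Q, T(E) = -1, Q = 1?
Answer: -2880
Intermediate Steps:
Y(m) = 2*m*(-2 + m) (Y(m) = (2*m)*(-2 + m) = 2*m*(-2 + m))
X(a, U) = -4*U (X(a, U) = -4*U*1 = -4*U)
(28 + (Y(-2)*(-2))*T(-4))*X(F, 12) = (28 + ((2*(-2)*(-2 - 2))*(-2))*(-1))*(-4*12) = (28 + ((2*(-2)*(-4))*(-2))*(-1))*(-48) = (28 + (16*(-2))*(-1))*(-48) = (28 - 32*(-1))*(-48) = (28 + 32)*(-48) = 60*(-48) = -2880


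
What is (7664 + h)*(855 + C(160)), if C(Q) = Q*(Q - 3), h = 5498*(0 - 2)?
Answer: -86548700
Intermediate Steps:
h = -10996 (h = 5498*(-2) = -10996)
C(Q) = Q*(-3 + Q)
(7664 + h)*(855 + C(160)) = (7664 - 10996)*(855 + 160*(-3 + 160)) = -3332*(855 + 160*157) = -3332*(855 + 25120) = -3332*25975 = -86548700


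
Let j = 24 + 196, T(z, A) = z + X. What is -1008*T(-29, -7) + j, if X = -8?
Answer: 37516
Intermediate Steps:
T(z, A) = -8 + z (T(z, A) = z - 8 = -8 + z)
j = 220
-1008*T(-29, -7) + j = -1008*(-8 - 29) + 220 = -1008*(-37) + 220 = 37296 + 220 = 37516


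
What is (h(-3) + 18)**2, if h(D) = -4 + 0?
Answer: 196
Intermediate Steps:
h(D) = -4
(h(-3) + 18)**2 = (-4 + 18)**2 = 14**2 = 196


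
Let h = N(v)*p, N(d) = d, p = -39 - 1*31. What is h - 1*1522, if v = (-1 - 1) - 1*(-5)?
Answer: -1732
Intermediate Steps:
p = -70 (p = -39 - 31 = -70)
v = 3 (v = -2 + 5 = 3)
h = -210 (h = 3*(-70) = -210)
h - 1*1522 = -210 - 1*1522 = -210 - 1522 = -1732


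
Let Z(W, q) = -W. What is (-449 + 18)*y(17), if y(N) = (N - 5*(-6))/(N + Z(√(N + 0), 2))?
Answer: -20257/16 - 20257*√17/272 ≈ -1573.1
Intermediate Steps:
y(N) = (30 + N)/(N - √N) (y(N) = (N - 5*(-6))/(N - √(N + 0)) = (N + 30)/(N - √N) = (30 + N)/(N - √N))
(-449 + 18)*y(17) = (-449 + 18)*((30 + 17)/(17 - √17)) = -431*47/(17 - √17) = -20257/(17 - √17)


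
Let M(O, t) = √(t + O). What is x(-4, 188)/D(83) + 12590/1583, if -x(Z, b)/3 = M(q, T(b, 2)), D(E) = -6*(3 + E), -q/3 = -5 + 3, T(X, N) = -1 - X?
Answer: 12590/1583 + I*√183/172 ≈ 7.9533 + 0.07865*I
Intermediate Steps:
q = 6 (q = -3*(-5 + 3) = -3*(-2) = 6)
D(E) = -18 - 6*E
M(O, t) = √(O + t)
x(Z, b) = -3*√(5 - b) (x(Z, b) = -3*√(6 + (-1 - b)) = -3*√(5 - b))
x(-4, 188)/D(83) + 12590/1583 = (-3*√(5 - 1*188))/(-18 - 6*83) + 12590/1583 = (-3*√(5 - 188))/(-18 - 498) + 12590*(1/1583) = -3*I*√183/(-516) + 12590/1583 = -3*I*√183*(-1/516) + 12590/1583 = I*√183/172 + 12590/1583 = 12590/1583 + I*√183/172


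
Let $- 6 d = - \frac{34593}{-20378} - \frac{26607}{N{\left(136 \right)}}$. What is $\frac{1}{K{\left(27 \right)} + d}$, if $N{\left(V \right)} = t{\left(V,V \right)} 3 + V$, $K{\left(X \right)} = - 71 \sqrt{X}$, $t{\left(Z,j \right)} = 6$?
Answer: $- \frac{477554497046}{2266031190454809} - \frac{3567523436444 \sqrt{3}}{2266031190454809} \approx -0.0029376$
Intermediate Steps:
$N{\left(V \right)} = 18 + V$ ($N{\left(V \right)} = 6 \cdot 3 + V = 18 + V$)
$d = \frac{6391311}{224158}$ ($d = - \frac{- \frac{34593}{-20378} - \frac{26607}{18 + 136}}{6} = - \frac{\left(-34593\right) \left(- \frac{1}{20378}\right) - \frac{26607}{154}}{6} = - \frac{\frac{34593}{20378} - \frac{3801}{22}}{6} = \left(- \frac{1}{6}\right) \left(- \frac{19173933}{112079}\right) = \frac{6391311}{224158} \approx 28.513$)
$\frac{1}{K{\left(27 \right)} + d} = \frac{1}{- 71 \sqrt{27} + \frac{6391311}{224158}} = \frac{1}{- 71 \cdot 3 \sqrt{3} + \frac{6391311}{224158}} = \frac{1}{- 213 \sqrt{3} + \frac{6391311}{224158}} = \frac{1}{\frac{6391311}{224158} - 213 \sqrt{3}}$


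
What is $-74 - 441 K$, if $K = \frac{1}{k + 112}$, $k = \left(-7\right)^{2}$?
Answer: $- \frac{1765}{23} \approx -76.739$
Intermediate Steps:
$k = 49$
$K = \frac{1}{161}$ ($K = \frac{1}{49 + 112} = \frac{1}{161} \approx 0.0062112$)
$-74 - 441 K = -74 - \frac{63}{23} = - \frac{1765}{23}$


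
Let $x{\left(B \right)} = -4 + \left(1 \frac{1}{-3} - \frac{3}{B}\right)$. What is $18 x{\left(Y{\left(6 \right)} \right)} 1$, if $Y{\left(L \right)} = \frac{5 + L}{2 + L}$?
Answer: $- \frac{1290}{11} \approx -117.27$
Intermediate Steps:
$Y{\left(L \right)} = \frac{5 + L}{2 + L}$
$x{\left(B \right)} = - \frac{13}{3} - \frac{3}{B}$ ($x{\left(B \right)} = -4 + \left(1 \left(- \frac{1}{3}\right) - \frac{3}{B}\right) = -4 - \left(\frac{1}{3} + \frac{3}{B}\right) = - \frac{13}{3} - \frac{3}{B}$)
$18 x{\left(Y{\left(6 \right)} \right)} 1 = 18 \left(- \frac{13}{3} - \frac{3}{\frac{1}{2 + 6} \left(5 + 6\right)}\right) 1 = 18 \left(- \frac{13}{3} - \frac{3}{\frac{1}{8} \cdot 11}\right) 1 = 18 \left(- \frac{13}{3} - \frac{3}{\frac{11}{8}}\right) 1 = 18 \left(- \frac{13}{3} - \frac{24}{11}\right) 1 = 18 \left(- \frac{215}{33}\right) 1 = \left(- \frac{1290}{11}\right) 1 = - \frac{1290}{11}$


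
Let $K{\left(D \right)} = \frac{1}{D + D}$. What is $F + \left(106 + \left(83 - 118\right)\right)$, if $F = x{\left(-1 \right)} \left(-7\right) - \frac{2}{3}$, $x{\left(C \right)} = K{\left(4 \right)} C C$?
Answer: $\frac{1667}{24} \approx 69.458$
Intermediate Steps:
$K{\left(D \right)} = \frac{1}{2 D}$
$x{\left(C \right)} = \frac{C^{2}}{8}$ ($x{\left(C \right)} = \frac{1}{2 \cdot 4} C C = \frac{1}{2} \cdot \frac{1}{4} C C = \frac{C}{8} C = \frac{C^{2}}{8}$)
$F = - \frac{37}{24}$ ($F = \frac{\left(-1\right)^{2}}{8} \left(-7\right) - \frac{2}{3} = \frac{1}{8} \cdot 1 \left(-7\right) - \frac{2}{3} = \frac{1}{8} \left(-7\right) - \frac{2}{3} = - \frac{7}{8} - \frac{2}{3} = - \frac{37}{24} \approx -1.5417$)
$F + \left(106 + \left(83 - 118\right)\right) = - \frac{37}{24} + \left(106 + \left(83 - 118\right)\right) = - \frac{37}{24} + \left(106 - 35\right) = - \frac{37}{24} + 71 = \frac{1667}{24}$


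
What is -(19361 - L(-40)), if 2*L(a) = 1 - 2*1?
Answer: -38723/2 ≈ -19362.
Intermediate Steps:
L(a) = -1/2 (L(a) = (1 - 2*1)/2 = (1 - 2)/2 = (1/2)*(-1) = -1/2)
-(19361 - L(-40)) = -(19361 - 1*(-1/2)) = -(19361 + 1/2) = -1*38723/2 = -38723/2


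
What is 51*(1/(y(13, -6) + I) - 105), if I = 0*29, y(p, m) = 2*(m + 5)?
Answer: -10761/2 ≈ -5380.5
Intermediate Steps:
y(p, m) = 10 + 2*m (y(p, m) = 2*(5 + m) = 10 + 2*m)
I = 0
51*(1/(y(13, -6) + I) - 105) = 51*(1/((10 + 2*(-6)) + 0) - 105) = 51*(1/((10 - 12) + 0) - 105) = 51*(1/(-2 + 0) - 105) = 51*(1/(-2) - 105) = 51*(-1/2 - 105) = 51*(-211/2) = -10761/2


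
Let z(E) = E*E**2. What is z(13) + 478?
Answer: 2675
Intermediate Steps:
z(E) = E**3
z(13) + 478 = 13**3 + 478 = 2197 + 478 = 2675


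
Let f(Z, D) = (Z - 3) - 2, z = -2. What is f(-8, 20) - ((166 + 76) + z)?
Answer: -253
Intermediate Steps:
f(Z, D) = -5 + Z (f(Z, D) = (-3 + Z) - 2 = -5 + Z)
f(-8, 20) - ((166 + 76) + z) = (-5 - 8) - ((166 + 76) - 2) = -13 - (242 - 2) = -13 - 1*240 = -13 - 240 = -253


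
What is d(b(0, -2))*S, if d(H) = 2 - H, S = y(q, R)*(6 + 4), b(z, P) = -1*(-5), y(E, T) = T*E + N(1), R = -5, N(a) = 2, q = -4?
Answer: -660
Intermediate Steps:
y(E, T) = 2 + E*T (y(E, T) = T*E + 2 = E*T + 2 = 2 + E*T)
b(z, P) = 5
S = 220 (S = (2 - 4*(-5))*(6 + 4) = (2 + 20)*10 = 22*10 = 220)
d(b(0, -2))*S = (2 - 1*5)*220 = (2 - 5)*220 = -3*220 = -660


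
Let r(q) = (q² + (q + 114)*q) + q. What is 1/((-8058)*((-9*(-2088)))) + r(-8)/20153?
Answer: -119929361465/3051686888208 ≈ -0.039299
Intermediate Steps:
r(q) = q + q² + q*(114 + q) (r(q) = (q² + (114 + q)*q) + q = (q² + q*(114 + q)) + q = q + q² + q*(114 + q))
1/((-8058)*((-9*(-2088)))) + r(-8)/20153 = 1/((-8058)*((-9*(-2088)))) - 8*(115 + 2*(-8))/20153 = -1/8058/18792 - 8*(115 - 16)*(1/20153) = -1/8058*1/18792 - 8*99*(1/20153) = -1/151425936 - 792*1/20153 = -1/151425936 - 792/20153 = -119929361465/3051686888208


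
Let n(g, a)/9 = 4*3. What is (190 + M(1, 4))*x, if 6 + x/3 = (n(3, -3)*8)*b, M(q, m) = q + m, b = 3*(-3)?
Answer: -4552470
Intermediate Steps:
b = -9
n(g, a) = 108 (n(g, a) = 9*(4*3) = 9*12 = 108)
M(q, m) = m + q
x = -23346 (x = -18 + 3*((108*8)*(-9)) = -18 + 3*(864*(-9)) = -18 + 3*(-7776) = -18 - 23328 = -23346)
(190 + M(1, 4))*x = (190 + (4 + 1))*(-23346) = (190 + 5)*(-23346) = 195*(-23346) = -4552470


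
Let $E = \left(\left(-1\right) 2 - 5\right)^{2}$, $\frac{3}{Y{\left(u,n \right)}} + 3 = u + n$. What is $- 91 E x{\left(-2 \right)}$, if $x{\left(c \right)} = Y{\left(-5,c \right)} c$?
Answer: $- \frac{13377}{5} \approx -2675.4$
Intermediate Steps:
$Y{\left(u,n \right)} = \frac{3}{-3 + n + u}$ ($Y{\left(u,n \right)} = \frac{3}{-3 + \left(u + n\right)} = \frac{3}{-3 + \left(n + u\right)} = \frac{3}{-3 + n + u}$)
$E = 49$ ($E = \left(-2 - 5\right)^{2} = \left(-7\right)^{2} = 49$)
$x{\left(c \right)} = \frac{3 c}{-8 + c}$ ($x{\left(c \right)} = \frac{3}{-3 + c - 5} c = \frac{3}{-8 + c} c = \frac{3 c}{-8 + c}$)
$- 91 E x{\left(-2 \right)} = \left(-91\right) 49 \cdot 3 \left(-2\right) \frac{1}{-8 - 2} = - 4459 \cdot 3 \left(-2\right) \frac{1}{-10} = - 4459 \cdot 3 \left(-2\right) \left(- \frac{1}{10}\right) = \left(-4459\right) \frac{3}{5} = - \frac{13377}{5}$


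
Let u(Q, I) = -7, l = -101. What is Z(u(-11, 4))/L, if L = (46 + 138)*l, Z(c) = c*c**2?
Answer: 343/18584 ≈ 0.018457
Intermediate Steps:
Z(c) = c**3
L = -18584 (L = (46 + 138)*(-101) = 184*(-101) = -18584)
Z(u(-11, 4))/L = (-7)**3/(-18584) = -343*(-1/18584) = 343/18584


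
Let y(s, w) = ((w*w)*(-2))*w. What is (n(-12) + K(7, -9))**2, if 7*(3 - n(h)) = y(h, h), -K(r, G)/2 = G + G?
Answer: 10131489/49 ≈ 2.0677e+5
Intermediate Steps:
K(r, G) = -4*G (K(r, G) = -2*(G + G) = -4*G)
y(s, w) = -2*w**3 (y(s, w) = (w**2*(-2))*w = (-2*w**2)*w = -2*w**3)
n(h) = 3 + 2*h**3/7 (n(h) = 3 - (-2)*h**3/7 = 3 + 2*h**3/7)
(n(-12) + K(7, -9))**2 = ((3 + (2/7)*(-12)**3) - 4*(-9))**2 = ((3 + (2/7)*(-1728)) + 36)**2 = ((3 - 3456/7) + 36)**2 = (-3435/7 + 36)**2 = (-3183/7)**2 = 10131489/49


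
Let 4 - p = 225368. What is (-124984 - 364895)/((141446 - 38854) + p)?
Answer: 12561/3148 ≈ 3.9902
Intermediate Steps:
p = -225364 (p = 4 - 1*225368 = 4 - 225368 = -225364)
(-124984 - 364895)/((141446 - 38854) + p) = (-124984 - 364895)/((141446 - 38854) - 225364) = -489879/(102592 - 225364) = -489879/(-122772) = -489879*(-1/122772) = 12561/3148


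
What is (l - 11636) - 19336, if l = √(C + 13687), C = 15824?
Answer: -30972 + 3*√3279 ≈ -30800.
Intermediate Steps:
l = 3*√3279 (l = √(15824 + 13687) = √29511 = 3*√3279 ≈ 171.79)
(l - 11636) - 19336 = (3*√3279 - 11636) - 19336 = (-11636 + 3*√3279) - 19336 = -30972 + 3*√3279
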